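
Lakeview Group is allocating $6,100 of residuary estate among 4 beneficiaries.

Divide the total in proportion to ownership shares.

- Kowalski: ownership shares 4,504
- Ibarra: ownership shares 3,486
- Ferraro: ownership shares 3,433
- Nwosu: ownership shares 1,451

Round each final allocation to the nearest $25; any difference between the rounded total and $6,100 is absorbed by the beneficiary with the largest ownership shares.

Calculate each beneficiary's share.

Sum of ownership shares: 4,504 + 3,486 + 3,433 + 1,451 = 12,874.
Unrounded shares: Kowalski 2,134.10; Ibarra 1,651.75; Ferraro 1,626.64; Nwosu 687.52.
At nearest $25: Kowalski $2,125; Ibarra $1,650; Ferraro $1,625; Nwosu $700. Sum = $6,100.
Rounded total matches; no reconciliation needed.

Kowalski: $2,125 | Ibarra: $1,650 | Ferraro: $1,625 | Nwosu: $700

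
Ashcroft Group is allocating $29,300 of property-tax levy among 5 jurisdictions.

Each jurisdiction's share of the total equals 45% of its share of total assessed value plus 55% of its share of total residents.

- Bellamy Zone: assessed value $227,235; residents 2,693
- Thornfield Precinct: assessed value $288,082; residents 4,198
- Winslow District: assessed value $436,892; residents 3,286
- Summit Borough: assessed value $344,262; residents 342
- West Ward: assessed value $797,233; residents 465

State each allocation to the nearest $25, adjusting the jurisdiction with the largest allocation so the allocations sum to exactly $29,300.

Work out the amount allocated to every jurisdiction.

Bellamy Zone: $5,375 | Thornfield Precinct: $7,975 | Winslow District: $7,575 | Summit Borough: $2,675 | West Ward: $5,700

Assessed value total 2,093,704; residents total 10,984.
Blended shares (45% assessed value + 55% residents): Bellamy Zone 0.1837; Thornfield Precinct 0.2721; Winslow District 0.2584; Summit Borough 0.0911; West Ward 0.1946.
Raw shares: Bellamy Zone 5,381.99; Thornfield Precinct 7,973.21; Winslow District 7,572.31; Summit Borough 2,669.73; West Ward 5,702.75.
Rounded to nearest $25: Bellamy Zone $5,375; Thornfield Precinct $7,975; Winslow District $7,575; Summit Borough $2,675; West Ward $5,700. Sum = $29,300.
Sum already equals the total — no adjustment.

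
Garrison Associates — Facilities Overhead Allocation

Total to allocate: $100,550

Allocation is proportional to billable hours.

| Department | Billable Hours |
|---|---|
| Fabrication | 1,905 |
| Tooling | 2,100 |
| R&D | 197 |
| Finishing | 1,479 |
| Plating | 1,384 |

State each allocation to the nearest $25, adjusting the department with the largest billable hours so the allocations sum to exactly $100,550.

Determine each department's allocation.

Fabrication: $27,100 · Tooling: $29,900 · R&D: $2,800 · Finishing: $21,050 · Plating: $19,700

Billable hours total: 7,065.
Unrounded shares: Fabrication 1,905/7,065 × $100,550 = 27,112.21; Tooling 2,100/7,065 × $100,550 = 29,887.47; R&D 197/7,065 × $100,550 = 2,803.73; Finishing 1,479/7,065 × $100,550 = 21,049.32; Plating 1,384/7,065 × $100,550 = 19,697.27.
Rounded to nearest $25: Fabrication $27,100; Tooling $29,875; R&D $2,800; Finishing $21,050; Plating $19,700. Sum = $100,525.
Difference $100,550 − $100,525 = +$25 applied to largest billable hours (Tooling): Tooling becomes $29,900.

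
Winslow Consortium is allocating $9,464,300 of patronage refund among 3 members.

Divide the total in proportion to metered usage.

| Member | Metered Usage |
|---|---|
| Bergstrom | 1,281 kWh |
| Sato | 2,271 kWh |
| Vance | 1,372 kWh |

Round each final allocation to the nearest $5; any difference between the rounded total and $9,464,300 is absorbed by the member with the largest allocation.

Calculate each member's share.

Bergstrom: $2,462,180 · Sato: $4,365,030 · Vance: $2,637,090

Sum of metered usage: 4,924.
Pro-rata amounts: Bergstrom 1,281/4,924 × $9,464,300 = 2,462,178.78; Sato 2,271/4,924 × $9,464,300 = 4,365,033.57; Vance 1,372/4,924 × $9,464,300 = 2,637,087.65.
After rounding ($5): Bergstrom $2,462,180; Sato $4,365,035; Vance $2,637,090. Sum = $9,464,305.
Difference $9,464,300 − $9,464,305 = −$5 applied to largest allocation (Sato): Sato becomes $4,365,030.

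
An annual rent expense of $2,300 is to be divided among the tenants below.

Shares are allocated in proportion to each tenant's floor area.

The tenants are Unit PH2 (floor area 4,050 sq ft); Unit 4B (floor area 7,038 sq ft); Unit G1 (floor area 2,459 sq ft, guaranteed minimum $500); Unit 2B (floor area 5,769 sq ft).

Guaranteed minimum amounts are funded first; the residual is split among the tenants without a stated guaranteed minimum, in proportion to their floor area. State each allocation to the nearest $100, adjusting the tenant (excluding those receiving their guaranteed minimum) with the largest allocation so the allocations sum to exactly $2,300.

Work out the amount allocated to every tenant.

Unit PH2: $400 | Unit 4B: $800 | Unit G1: $500 | Unit 2B: $600

Fund the minimums — Unit G1 $500. Residual $1,800.
Residual split over remaining floor area 16,857: Unit PH2 432.46 → $400; Unit 4B 751.52 → $800; Unit 2B 616.02 → $600.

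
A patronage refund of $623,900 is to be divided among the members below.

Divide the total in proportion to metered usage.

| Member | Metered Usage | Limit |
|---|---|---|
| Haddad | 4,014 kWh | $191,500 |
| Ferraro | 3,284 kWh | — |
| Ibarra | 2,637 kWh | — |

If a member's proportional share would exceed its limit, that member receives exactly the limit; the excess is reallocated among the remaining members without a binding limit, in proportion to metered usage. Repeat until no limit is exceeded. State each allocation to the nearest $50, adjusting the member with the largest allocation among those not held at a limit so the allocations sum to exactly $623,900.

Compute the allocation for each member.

Haddad: $191,500 | Ferraro: $239,800 | Ibarra: $192,600

Sum of metered usage: 9,935.
Proportional shares (ignoring caps): Haddad 252,071.93; Ferraro 206,229.25; Ibarra 165,598.82.
Cap binds for Haddad ($191,500); balance $432,400 reallocated over remaining metered usage 5,921.
Remaining shares: Ferraro 239,824.62 → $239,800; Ibarra 192,575.38 → $192,600.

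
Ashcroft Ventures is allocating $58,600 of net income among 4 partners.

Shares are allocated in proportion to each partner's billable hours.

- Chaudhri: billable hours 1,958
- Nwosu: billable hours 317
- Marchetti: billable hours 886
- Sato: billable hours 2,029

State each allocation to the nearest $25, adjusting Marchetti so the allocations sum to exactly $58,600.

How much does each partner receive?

Sum of billable hours: 5,190.
Unrounded shares: Chaudhri 1,958/5,190 × $58,600 = 22,107.67; Nwosu 317/5,190 × $58,600 = 3,579.23; Marchetti 886/5,190 × $58,600 = 10,003.78; Sato 2,029/5,190 × $58,600 = 22,909.33.
Rounded to nearest $25: Chaudhri $22,100; Nwosu $3,575; Marchetti $10,000; Sato $22,900. Sum = $58,575.
Difference $58,600 − $58,575 = +$25 applied to Marchetti: Marchetti becomes $10,025.

Chaudhri: $22,100 | Nwosu: $3,575 | Marchetti: $10,025 | Sato: $22,900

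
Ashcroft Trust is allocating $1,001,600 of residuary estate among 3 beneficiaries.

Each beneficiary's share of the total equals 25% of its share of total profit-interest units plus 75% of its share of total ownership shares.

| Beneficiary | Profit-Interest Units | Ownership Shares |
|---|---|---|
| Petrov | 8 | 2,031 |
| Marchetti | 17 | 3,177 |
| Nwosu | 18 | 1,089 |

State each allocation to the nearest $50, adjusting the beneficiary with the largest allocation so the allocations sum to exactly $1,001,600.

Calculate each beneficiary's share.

Petrov: $288,850 · Marchetti: $478,000 · Nwosu: $234,750

Totals — profit-interest units 43, ownership shares 6,297.
Composite weights (25% profit-interest units + 75% ownership shares): Petrov 0.2884; Marchetti 0.4772; Nwosu 0.2344.
Unrounded shares: Petrov 288,873.99; Marchetti 477,995.25; Nwosu 234,730.75.
After rounding ($50): Petrov $288,850; Marchetti $478,000; Nwosu $234,750. Sum = $1,001,600.
Rounded total matches; no reconciliation needed.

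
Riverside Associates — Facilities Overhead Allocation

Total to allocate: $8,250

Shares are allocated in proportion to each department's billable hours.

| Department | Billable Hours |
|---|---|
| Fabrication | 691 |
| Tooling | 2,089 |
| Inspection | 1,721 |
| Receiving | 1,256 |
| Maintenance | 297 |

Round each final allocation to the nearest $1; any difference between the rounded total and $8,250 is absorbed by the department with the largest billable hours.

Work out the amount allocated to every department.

Fabrication: $942; Tooling: $2,846; Inspection: $2,345; Receiving: $1,712; Maintenance: $405

Total billable hours = 6,054.
Proportional shares: Fabrication 691/6,054 × $8,250 = 941.65; Tooling 2,089/6,054 × $8,250 = 2,846.75; Inspection 1,721/6,054 × $8,250 = 2,345.27; Receiving 1,256/6,054 × $8,250 = 1,711.60; Maintenance 297/6,054 × $8,250 = 404.73.
At nearest $1: Fabrication $942; Tooling $2,847; Inspection $2,345; Receiving $1,712; Maintenance $405. Sum = $8,251.
Difference $8,250 − $8,251 = −$1 applied to largest billable hours (Tooling): Tooling becomes $2,846.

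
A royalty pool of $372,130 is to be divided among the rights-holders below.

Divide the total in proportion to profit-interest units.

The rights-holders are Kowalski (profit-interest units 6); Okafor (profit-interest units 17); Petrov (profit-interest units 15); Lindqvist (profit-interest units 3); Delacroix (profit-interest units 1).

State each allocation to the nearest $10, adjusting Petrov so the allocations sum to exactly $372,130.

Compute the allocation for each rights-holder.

Kowalski: $53,160; Okafor: $150,620; Petrov: $132,910; Lindqvist: $26,580; Delacroix: $8,860

Profit-interest units total: 42.
Raw shares: Kowalski 6/42 × $372,130 = 53,161.43; Okafor 17/42 × $372,130 = 150,624.05; Petrov 15/42 × $372,130 = 132,903.57; Lindqvist 3/42 × $372,130 = 26,580.71; Delacroix 1/42 × $372,130 = 8,860.24.
After rounding ($10): Kowalski $53,160; Okafor $150,620; Petrov $132,900; Lindqvist $26,580; Delacroix $8,860. Sum = $372,120.
Difference $372,130 − $372,120 = +$10 applied to Petrov: Petrov becomes $132,910.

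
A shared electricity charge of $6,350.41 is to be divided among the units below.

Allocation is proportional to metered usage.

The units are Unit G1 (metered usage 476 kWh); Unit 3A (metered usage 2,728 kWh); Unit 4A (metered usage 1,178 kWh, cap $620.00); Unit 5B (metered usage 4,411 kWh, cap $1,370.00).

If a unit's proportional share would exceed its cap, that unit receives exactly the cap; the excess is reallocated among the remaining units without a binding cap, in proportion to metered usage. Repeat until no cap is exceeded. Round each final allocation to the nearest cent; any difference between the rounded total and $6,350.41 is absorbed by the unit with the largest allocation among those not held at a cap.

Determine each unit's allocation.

Unit G1: $647.80 | Unit 3A: $3,712.61 | Unit 4A: $620.00 | Unit 5B: $1,370.00

Total metered usage = 8,793.
Unconstrained shares: Unit G1 343.7729; Unit 3A 1,970.1943; Unit 4A 850.7657; Unit 5B 3,185.6771.
Cap binds for Unit 4A ($620.00), Unit 5B ($1,370.00); remaining pool $4,360.41 reallocated over remaining metered usage 3,204.
Redistributed shares: Unit G1 647.8012 → $647.80; Unit 3A 3,712.6088 → $3,712.61.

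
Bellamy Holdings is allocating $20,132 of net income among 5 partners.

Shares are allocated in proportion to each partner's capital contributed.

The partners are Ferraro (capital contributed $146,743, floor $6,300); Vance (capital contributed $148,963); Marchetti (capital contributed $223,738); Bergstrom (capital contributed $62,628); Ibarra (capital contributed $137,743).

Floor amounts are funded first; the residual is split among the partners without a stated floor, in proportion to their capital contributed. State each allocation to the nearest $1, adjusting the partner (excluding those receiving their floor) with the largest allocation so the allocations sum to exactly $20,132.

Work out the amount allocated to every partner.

Ferraro: $6,300 · Vance: $3,595 · Marchetti: $5,400 · Bergstrom: $1,512 · Ibarra: $3,325

Minimums first: Ferraro $6,300. Residual $13,832.
Residual split over remaining capital contributed 573,072: Vance 3,595.46 → $3,595; Marchetti 5,400.27 → $5,400; Bergstrom 1,511.63 → $1,512; Ibarra 3,324.65 → $3,325.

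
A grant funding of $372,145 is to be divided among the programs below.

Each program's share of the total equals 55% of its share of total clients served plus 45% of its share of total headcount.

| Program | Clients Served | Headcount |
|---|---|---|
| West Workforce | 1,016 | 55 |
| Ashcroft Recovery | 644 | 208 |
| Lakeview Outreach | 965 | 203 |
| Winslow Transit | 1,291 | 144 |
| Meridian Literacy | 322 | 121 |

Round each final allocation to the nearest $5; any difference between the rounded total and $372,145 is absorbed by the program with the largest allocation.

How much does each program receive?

West Workforce: $61,670; Ashcroft Recovery: $78,755; Lakeview Outreach: $93,110; Winslow Transit: $95,340; Meridian Literacy: $43,270

Clients served total 4,238; headcount total 731.
Composite weights (55% clients served + 45% headcount): West Workforce 0.1657; Ashcroft Recovery 0.2116; Lakeview Outreach 0.2502; Winslow Transit 0.2562; Meridian Literacy 0.1163.
Raw shares: West Workforce 61,669.03; Ashcroft Recovery 78,753.67; Lakeview Outreach 93,111.33; Winslow Transit 95,339.58; Meridian Literacy 43,271.38.
At nearest $5: West Workforce $61,670; Ashcroft Recovery $78,755; Lakeview Outreach $93,110; Winslow Transit $95,340; Meridian Literacy $43,270. Sum = $372,145.
Sum already equals the total — no adjustment.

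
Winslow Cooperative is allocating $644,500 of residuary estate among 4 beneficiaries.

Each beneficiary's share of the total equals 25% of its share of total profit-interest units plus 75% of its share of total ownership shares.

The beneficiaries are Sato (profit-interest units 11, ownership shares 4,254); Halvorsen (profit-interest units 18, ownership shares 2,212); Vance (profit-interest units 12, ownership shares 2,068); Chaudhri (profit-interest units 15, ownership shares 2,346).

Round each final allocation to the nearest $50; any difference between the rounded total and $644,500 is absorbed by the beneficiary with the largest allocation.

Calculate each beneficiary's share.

Totals — profit-interest units 56, ownership shares 10,880.
Blended shares (25% profit-interest units + 75% ownership shares): Sato 0.3424; Halvorsen 0.2328; Vance 0.1961; Chaudhri 0.2287.
Unrounded shares: Sato 220,645.62; Halvorsen 150,064.58; Vance 126,403.58; Chaudhri 147,386.22.
Rounded to nearest $50: Sato $220,650; Halvorsen $150,050; Vance $126,400; Chaudhri $147,400. Sum = $644,500.
Sum already equals the total — no adjustment.

Sato: $220,650 | Halvorsen: $150,050 | Vance: $126,400 | Chaudhri: $147,400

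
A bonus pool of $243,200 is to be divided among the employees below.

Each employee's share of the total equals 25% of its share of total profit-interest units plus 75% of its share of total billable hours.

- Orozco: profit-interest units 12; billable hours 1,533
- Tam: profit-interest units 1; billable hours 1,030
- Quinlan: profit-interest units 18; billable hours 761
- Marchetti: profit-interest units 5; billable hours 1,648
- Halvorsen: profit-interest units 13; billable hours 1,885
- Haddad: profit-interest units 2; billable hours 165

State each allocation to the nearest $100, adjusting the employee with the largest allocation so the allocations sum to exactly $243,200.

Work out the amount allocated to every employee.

Orozco: $54,100 | Tam: $27,900 | Quinlan: $41,200 | Marchetti: $48,800 | Halvorsen: $64,500 | Haddad: $6,700

Totals — profit-interest units 51, billable hours 7,022.
Blended shares (25% profit-interest units + 75% billable hours): Orozco 0.2226; Tam 0.1149; Quinlan 0.1695; Marchetti 0.2005; Halvorsen 0.2651; Haddad 0.0274.
Unrounded shares: Orozco 54,126.33; Tam 27,946.93; Quinlan 41,226.18; Marchetti 48,768.42; Halvorsen 64,461.87; Haddad 6,670.27.
At nearest $100: Orozco $54,100; Tam $27,900; Quinlan $41,200; Marchetti $48,800; Halvorsen $64,500; Haddad $6,700. Sum = $243,200.
No rounding difference to absorb.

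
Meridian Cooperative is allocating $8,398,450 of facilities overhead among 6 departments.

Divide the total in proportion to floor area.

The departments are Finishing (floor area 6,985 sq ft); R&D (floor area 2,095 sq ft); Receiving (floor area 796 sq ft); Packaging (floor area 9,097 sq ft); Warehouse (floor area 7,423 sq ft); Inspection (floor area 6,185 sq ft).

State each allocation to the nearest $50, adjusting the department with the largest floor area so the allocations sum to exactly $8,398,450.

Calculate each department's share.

Floor area total: 32,581.
Pro-rata amounts: Finishing 6,985/32,581 × $8,398,450 = 1,800,533.23; R&D 2,095/32,581 × $8,398,450 = 540,031.08; Receiving 796/32,581 × $8,398,450 = 205,186.03; Packaging 9,097/32,581 × $8,398,450 = 2,344,946.43; Warehouse 7,423/32,581 × $8,398,450 = 1,913,437.11; Inspection 6,185/32,581 × $8,398,450 = 1,594,316.11.
At nearest $50: Finishing $1,800,550; R&D $540,050; Receiving $205,200; Packaging $2,344,950; Warehouse $1,913,450; Inspection $1,594,300. Sum = $8,398,500.
Difference $8,398,450 − $8,398,500 = −$50 applied to largest floor area (Packaging): Packaging becomes $2,344,900.

Finishing: $1,800,550 · R&D: $540,050 · Receiving: $205,200 · Packaging: $2,344,900 · Warehouse: $1,913,450 · Inspection: $1,594,300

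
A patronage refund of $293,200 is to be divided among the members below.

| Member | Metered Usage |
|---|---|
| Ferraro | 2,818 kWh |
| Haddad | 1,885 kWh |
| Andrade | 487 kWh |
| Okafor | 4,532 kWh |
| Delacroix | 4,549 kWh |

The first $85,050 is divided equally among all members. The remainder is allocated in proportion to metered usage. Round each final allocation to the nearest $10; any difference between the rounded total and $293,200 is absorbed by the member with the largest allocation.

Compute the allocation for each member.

Ferraro: $58,110 · Haddad: $44,500 · Andrade: $24,110 · Okafor: $83,110 · Delacroix: $83,370

$85,050 shared equally gives $17,010 per member.
Remainder $208,150 by metered usage (total 14,271): Ferraro 41,102.00 → $41,100; Haddad 27,493.71 → $27,490; Andrade 7,103.15 → $7,100; Okafor 66,101.59 → $66,100; Delacroix 66,349.54 → $66,350.
Rounding difference +$10 on remainder applied to Delacroix.
Totals: Ferraro $17,010 + $41,100 = $58,110; Haddad $17,010 + $27,490 = $44,500; Andrade $17,010 + $7,100 = $24,110; Okafor $17,010 + $66,100 = $83,110; Delacroix $17,010 + $66,360 = $83,370.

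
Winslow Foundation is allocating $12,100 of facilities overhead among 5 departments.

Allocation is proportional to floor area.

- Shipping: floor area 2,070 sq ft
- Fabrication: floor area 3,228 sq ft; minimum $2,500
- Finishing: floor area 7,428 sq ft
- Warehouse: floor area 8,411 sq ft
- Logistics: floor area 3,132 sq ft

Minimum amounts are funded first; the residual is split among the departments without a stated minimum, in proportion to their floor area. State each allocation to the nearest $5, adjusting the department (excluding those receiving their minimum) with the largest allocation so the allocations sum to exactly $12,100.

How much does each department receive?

Guaranteed amounts: Fabrication $2,500. Balance $9,600.
Balance split over remaining floor area 21,041: Shipping 944.44 → $945; Finishing 3,389.04 → $3,390; Warehouse 3,837.54 → $3,840; Logistics 1,428.98 → $1,430.
Rounding difference −$5 applied to Warehouse → $3,835.

Shipping: $945; Fabrication: $2,500; Finishing: $3,390; Warehouse: $3,835; Logistics: $1,430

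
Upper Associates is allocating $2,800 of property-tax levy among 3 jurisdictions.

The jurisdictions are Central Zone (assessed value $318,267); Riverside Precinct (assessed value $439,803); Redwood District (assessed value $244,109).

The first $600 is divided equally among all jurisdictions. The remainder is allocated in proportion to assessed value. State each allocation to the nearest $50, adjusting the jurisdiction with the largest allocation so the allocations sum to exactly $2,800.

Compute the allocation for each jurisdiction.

Central Zone: $900 · Riverside Precinct: $1,150 · Redwood District: $750

First tranche $600 split equally: $200 each.
Remainder $2,200 by assessed value (total 1,002,179): Central Zone 698.67 → $700; Riverside Precinct 965.46 → $950; Redwood District 535.87 → $550.
Totals: Central Zone $200 + $700 = $900; Riverside Precinct $200 + $950 = $1,150; Redwood District $200 + $550 = $750.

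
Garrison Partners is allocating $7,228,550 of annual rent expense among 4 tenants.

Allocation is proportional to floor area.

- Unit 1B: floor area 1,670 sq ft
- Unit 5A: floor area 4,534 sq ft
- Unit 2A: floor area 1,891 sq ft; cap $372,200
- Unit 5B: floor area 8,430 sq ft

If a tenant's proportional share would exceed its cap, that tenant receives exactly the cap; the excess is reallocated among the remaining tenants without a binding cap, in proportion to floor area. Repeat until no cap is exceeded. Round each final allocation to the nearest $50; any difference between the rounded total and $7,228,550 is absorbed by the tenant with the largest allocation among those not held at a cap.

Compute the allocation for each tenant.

Unit 1B: $782,450 · Unit 5A: $2,124,300 · Unit 2A: $372,200 · Unit 5B: $3,949,600

Total floor area = 16,525.
Unconstrained shares: Unit 1B 730,510.05; Unit 5A 1,983,312.90; Unit 2A 827,182.33; Unit 5B 3,687,544.72.
Held at cap: Unit 2A ($372,200); balance $6,856,350 reallocated over remaining floor area 14,634.
Shares after redistribution: Unit 1B 782,431.63 → $782,450; Unit 5A 2,124,278.45 → $2,124,300; Unit 5B 3,949,639.91 → $3,949,650.
Rounding difference −$50 applied to Unit 5B → $3,949,600.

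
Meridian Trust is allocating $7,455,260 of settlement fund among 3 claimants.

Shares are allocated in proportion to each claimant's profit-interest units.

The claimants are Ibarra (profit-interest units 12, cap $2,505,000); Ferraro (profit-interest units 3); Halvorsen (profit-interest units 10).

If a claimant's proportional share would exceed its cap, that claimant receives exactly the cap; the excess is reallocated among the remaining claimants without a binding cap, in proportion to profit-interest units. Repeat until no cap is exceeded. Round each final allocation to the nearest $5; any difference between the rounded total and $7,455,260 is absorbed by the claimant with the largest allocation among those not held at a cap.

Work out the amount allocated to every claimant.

Ibarra: $2,505,000; Ferraro: $1,142,370; Halvorsen: $3,807,890

Sum of profit-interest units: 25.
Unconstrained shares: Ibarra 3,578,524.80; Ferraro 894,631.20; Halvorsen 2,982,104.00.
Held at cap: Ibarra ($2,505,000); residual $4,950,260 reallocated over remaining profit-interest units 13.
Shares after redistribution: Ferraro 1,142,367.69 → $1,142,370; Halvorsen 3,807,892.31 → $3,807,890.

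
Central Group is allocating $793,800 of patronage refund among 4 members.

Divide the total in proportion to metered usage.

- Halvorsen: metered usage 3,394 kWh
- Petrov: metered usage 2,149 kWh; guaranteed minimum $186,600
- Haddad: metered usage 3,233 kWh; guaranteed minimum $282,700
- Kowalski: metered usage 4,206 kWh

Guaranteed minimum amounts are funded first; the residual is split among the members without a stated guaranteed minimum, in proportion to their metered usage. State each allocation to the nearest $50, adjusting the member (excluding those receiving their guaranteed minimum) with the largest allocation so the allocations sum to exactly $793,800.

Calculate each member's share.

Halvorsen: $144,900; Petrov: $186,600; Haddad: $282,700; Kowalski: $179,600

Fund the minimums — Petrov $186,600; Haddad $282,700. Remaining pool $324,500.
Remaining pool split over remaining metered usage 7,600: Halvorsen 144,914.87 → $144,900; Kowalski 179,585.13 → $179,600.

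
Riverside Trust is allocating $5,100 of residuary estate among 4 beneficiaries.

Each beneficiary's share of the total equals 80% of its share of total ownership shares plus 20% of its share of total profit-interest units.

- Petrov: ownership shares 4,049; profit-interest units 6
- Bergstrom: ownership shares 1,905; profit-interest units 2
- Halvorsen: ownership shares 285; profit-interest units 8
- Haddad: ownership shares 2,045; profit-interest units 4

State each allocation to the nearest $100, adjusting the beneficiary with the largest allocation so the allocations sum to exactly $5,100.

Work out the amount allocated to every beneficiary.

Petrov: $2,400 · Bergstrom: $1,000 · Halvorsen: $500 · Haddad: $1,200

Totals — ownership shares 8,284, profit-interest units 20.
Blended shares (80% ownership shares + 20% profit-interest units): Petrov 0.4510; Bergstrom 0.2040; Halvorsen 0.1075; Haddad 0.2375.
Proportional shares: Petrov 2,300.20; Bergstrom 1,040.24; Halvorsen 548.37; Haddad 1,211.19.
At nearest $100: Petrov $2,300; Bergstrom $1,000; Halvorsen $500; Haddad $1,200. Sum = $5,000.
Difference $5,100 − $5,000 = +$100 applied to largest allocation (Petrov): Petrov becomes $2,400.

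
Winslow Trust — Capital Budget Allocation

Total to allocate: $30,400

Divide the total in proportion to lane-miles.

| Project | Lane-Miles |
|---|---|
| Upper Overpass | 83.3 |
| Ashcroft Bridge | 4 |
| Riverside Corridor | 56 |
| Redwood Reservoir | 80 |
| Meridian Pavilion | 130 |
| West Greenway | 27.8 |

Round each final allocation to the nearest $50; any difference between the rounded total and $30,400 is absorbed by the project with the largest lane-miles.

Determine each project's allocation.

Upper Overpass: $6,650 · Ashcroft Bridge: $300 · Riverside Corridor: $4,450 · Redwood Reservoir: $6,400 · Meridian Pavilion: $10,400 · West Greenway: $2,200

Total lane-miles = 381.1.
Proportional shares: Upper Overpass 83.3/381.1 × $30,400 = 6,644.77; Ashcroft Bridge 4/381.1 × $30,400 = 319.08; Riverside Corridor 56/381.1 × $30,400 = 4,467.07; Redwood Reservoir 80/381.1 × $30,400 = 6,381.53; Meridian Pavilion 130/381.1 × $30,400 = 10,369.98; West Greenway 27.8/381.1 × $30,400 = 2,217.58.
At nearest $50: Upper Overpass $6,650; Ashcroft Bridge $300; Riverside Corridor $4,450; Redwood Reservoir $6,400; Meridian Pavilion $10,350; West Greenway $2,200. Sum = $30,350.
Difference $30,400 − $30,350 = +$50 applied to largest lane-miles (Meridian Pavilion): Meridian Pavilion becomes $10,400.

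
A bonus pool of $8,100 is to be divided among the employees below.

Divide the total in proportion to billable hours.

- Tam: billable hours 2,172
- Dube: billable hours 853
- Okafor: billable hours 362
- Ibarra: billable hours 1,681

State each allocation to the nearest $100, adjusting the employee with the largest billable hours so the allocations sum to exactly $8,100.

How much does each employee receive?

Total billable hours = 2,172 + 853 + 362 + 1,681 = 5,068.
Pro-rata amounts: Tam 3,471.43; Dube 1,363.32; Okafor 578.57; Ibarra 2,686.68.
At nearest $100: Tam $3,500; Dube $1,400; Okafor $600; Ibarra $2,700. Sum = $8,200.
Difference $8,100 − $8,200 = −$100 applied to largest billable hours (Tam): Tam becomes $3,400.

Tam: $3,400 | Dube: $1,400 | Okafor: $600 | Ibarra: $2,700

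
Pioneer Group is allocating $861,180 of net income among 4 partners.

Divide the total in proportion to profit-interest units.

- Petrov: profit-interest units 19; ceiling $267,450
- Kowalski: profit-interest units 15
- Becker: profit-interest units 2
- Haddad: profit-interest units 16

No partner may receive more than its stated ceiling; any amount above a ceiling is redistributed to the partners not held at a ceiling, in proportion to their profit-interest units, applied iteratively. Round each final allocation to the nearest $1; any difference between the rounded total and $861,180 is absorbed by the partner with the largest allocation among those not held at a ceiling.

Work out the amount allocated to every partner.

Petrov: $267,450 · Kowalski: $269,877 · Becker: $35,984 · Haddad: $287,869

Combined profit-interest units = 52.
Unconstrained shares: Petrov 314,661.92; Kowalski 248,417.31; Becker 33,122.31; Haddad 264,978.46.
Cap binds for Petrov ($267,450); residual $593,730 reallocated over remaining profit-interest units 33.
Remaining shares: Kowalski 269,877.27 → $269,877; Becker 35,983.64 → $35,984; Haddad 287,869.09 → $287,869.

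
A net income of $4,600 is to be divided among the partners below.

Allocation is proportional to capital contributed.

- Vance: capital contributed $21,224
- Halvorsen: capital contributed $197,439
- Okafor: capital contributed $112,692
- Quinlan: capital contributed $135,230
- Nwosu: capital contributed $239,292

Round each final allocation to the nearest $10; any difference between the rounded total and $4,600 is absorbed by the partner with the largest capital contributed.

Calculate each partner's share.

Total capital contributed = 21,224 + 197,439 + 112,692 + 135,230 + 239,292 = 705,877.
Unrounded shares: Vance 138.31; Halvorsen 1,286.65; Okafor 734.38; Quinlan 881.26; Nwosu 1,559.40.
Rounded to nearest $10: Vance $140; Halvorsen $1,290; Okafor $730; Quinlan $880; Nwosu $1,560. Sum = $4,600.
No rounding difference to absorb.

Vance: $140 | Halvorsen: $1,290 | Okafor: $730 | Quinlan: $880 | Nwosu: $1,560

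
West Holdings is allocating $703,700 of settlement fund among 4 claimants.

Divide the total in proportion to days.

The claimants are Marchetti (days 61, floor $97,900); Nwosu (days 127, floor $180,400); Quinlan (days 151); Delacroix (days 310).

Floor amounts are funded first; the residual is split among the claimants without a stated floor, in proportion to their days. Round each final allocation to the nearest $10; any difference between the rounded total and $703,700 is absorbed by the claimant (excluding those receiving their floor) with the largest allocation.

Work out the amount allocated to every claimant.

Fund the minimums — Marchetti $97,900; Nwosu $180,400. Remaining pool $425,400.
Remaining pool split over remaining days 461: Quinlan 139,339.26 → $139,340; Delacroix 286,060.74 → $286,060.

Marchetti: $97,900; Nwosu: $180,400; Quinlan: $139,340; Delacroix: $286,060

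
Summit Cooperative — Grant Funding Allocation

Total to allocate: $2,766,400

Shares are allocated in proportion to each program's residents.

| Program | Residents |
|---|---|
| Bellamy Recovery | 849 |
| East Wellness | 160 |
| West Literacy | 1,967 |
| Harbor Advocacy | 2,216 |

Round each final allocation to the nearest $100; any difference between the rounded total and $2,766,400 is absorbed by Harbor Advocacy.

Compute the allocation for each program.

Total residents = 5,192.
Pro-rata amounts: Bellamy Recovery 849/5,192 × $2,766,400 = 452,363.94; East Wellness 160/5,192 × $2,766,400 = 85,251.16; West Literacy 1,967/5,192 × $2,766,400 = 1,048,056.39; Harbor Advocacy 2,216/5,192 × $2,766,400 = 1,180,728.51.
At nearest $100: Bellamy Recovery $452,400; East Wellness $85,300; West Literacy $1,048,100; Harbor Advocacy $1,180,700. Sum = $2,766,500.
Difference $2,766,400 − $2,766,500 = −$100 applied to Harbor Advocacy: Harbor Advocacy becomes $1,180,600.

Bellamy Recovery: $452,400; East Wellness: $85,300; West Literacy: $1,048,100; Harbor Advocacy: $1,180,600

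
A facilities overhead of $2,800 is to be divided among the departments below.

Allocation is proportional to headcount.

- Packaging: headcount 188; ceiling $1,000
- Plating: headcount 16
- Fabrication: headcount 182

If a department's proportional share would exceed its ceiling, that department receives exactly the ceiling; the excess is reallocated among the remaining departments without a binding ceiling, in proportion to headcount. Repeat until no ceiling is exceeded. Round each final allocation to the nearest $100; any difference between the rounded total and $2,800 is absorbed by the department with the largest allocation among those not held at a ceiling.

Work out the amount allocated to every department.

Packaging: $1,000 · Plating: $100 · Fabrication: $1,700

Total headcount = 386.
Unconstrained shares: Packaging 1,363.73; Plating 116.06; Fabrication 1,320.21.
Held at cap: Packaging ($1,000); balance $1,800 reallocated over remaining headcount 198.
Redistributed shares: Plating 145.45 → $100; Fabrication 1,654.55 → $1,700.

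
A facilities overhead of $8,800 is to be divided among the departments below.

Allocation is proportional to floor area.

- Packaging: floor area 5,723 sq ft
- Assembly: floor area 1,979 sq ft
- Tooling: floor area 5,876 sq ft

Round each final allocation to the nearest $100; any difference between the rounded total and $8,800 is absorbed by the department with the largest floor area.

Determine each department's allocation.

Total floor area = 5,723 + 1,979 + 5,876 = 13,578.
Proportional shares: Packaging 3,709.12; Assembly 1,282.60; Tooling 3,808.28.
At nearest $100: Packaging $3,700; Assembly $1,300; Tooling $3,800. Sum = $8,800.
No rounding difference to absorb.

Packaging: $3,700; Assembly: $1,300; Tooling: $3,800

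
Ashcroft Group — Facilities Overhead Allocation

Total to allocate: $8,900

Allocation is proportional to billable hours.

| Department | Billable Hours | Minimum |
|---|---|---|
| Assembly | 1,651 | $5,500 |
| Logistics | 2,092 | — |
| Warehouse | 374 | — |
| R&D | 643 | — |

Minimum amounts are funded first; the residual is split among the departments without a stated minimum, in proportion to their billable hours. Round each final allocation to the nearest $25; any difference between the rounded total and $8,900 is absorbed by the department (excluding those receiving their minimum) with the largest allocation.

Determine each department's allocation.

Guaranteed amounts: Assembly $5,500. Balance $3,400.
Balance split over remaining billable hours 3,109: Logistics 2,287.81 → $2,300; Warehouse 409.01 → $400; R&D 703.18 → $700.

Assembly: $5,500 | Logistics: $2,300 | Warehouse: $400 | R&D: $700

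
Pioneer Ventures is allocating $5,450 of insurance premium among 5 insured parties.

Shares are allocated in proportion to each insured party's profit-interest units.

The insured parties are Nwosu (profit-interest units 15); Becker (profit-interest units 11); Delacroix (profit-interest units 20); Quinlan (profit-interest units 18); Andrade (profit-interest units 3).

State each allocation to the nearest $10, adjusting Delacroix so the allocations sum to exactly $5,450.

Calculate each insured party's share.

Nwosu: $1,220 | Becker: $890 | Delacroix: $1,640 | Quinlan: $1,460 | Andrade: $240

Profit-interest units total: 67.
Raw shares: Nwosu 15/67 × $5,450 = 1,220.15; Becker 11/67 × $5,450 = 894.78; Delacroix 20/67 × $5,450 = 1,626.87; Quinlan 18/67 × $5,450 = 1,464.18; Andrade 3/67 × $5,450 = 244.03.
Rounded to nearest $10: Nwosu $1,220; Becker $890; Delacroix $1,630; Quinlan $1,460; Andrade $240. Sum = $5,440.
Difference $5,450 − $5,440 = +$10 applied to Delacroix: Delacroix becomes $1,640.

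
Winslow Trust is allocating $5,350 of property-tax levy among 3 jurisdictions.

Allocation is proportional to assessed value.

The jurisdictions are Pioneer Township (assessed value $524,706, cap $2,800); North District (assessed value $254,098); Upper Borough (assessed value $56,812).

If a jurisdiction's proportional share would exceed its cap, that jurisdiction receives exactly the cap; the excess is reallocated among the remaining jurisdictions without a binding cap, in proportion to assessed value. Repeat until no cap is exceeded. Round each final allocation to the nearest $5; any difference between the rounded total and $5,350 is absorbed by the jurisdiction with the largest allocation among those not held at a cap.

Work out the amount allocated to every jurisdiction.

Total assessed value = 835,616.
Proportional shares (ignoring caps): Pioneer Township 3,359.41; North District 1,626.85; Upper Borough 363.74.
Cap binds for Pioneer Township ($2,800); balance $2,550 reallocated over remaining assessed value 310,910.
Shares after redistribution: North District 2,084.04 → $2,085; Upper Borough 465.96 → $465.

Pioneer Township: $2,800 | North District: $2,085 | Upper Borough: $465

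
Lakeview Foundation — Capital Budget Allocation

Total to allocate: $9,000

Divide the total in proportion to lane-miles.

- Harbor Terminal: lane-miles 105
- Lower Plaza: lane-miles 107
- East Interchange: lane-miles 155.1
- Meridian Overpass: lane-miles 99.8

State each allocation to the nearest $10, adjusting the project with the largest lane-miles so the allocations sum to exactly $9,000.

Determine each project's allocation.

Sum of lane-miles: 466.9.
Proportional shares: Harbor Terminal 105/466.9 × $9,000 = 2,023.99; Lower Plaza 107/466.9 × $9,000 = 2,062.54; East Interchange 155.1/466.9 × $9,000 = 2,989.72; Meridian Overpass 99.8/466.9 × $9,000 = 1,923.75.
Rounded to nearest $10: Harbor Terminal $2,020; Lower Plaza $2,060; East Interchange $2,990; Meridian Overpass $1,920. Sum = $8,990.
Difference $9,000 − $8,990 = +$10 applied to largest lane-miles (East Interchange): East Interchange becomes $3,000.

Harbor Terminal: $2,020 | Lower Plaza: $2,060 | East Interchange: $3,000 | Meridian Overpass: $1,920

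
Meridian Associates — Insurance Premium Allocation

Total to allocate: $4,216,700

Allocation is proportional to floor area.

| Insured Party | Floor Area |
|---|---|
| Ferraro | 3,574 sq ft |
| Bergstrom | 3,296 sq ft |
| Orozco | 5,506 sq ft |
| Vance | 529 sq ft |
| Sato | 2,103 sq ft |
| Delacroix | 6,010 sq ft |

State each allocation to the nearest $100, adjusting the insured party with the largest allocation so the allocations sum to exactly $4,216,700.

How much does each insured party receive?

Floor area total: 21,018.
Raw shares: Ferraro 3,574/21,018 × $4,216,700 = 717,027.59; Bergstrom 3,296/21,018 × $4,216,700 = 661,254.32; Orozco 5,506/21,018 × $4,216,700 = 1,104,631.75; Vance 529/21,018 × $4,216,700 = 106,129.71; Sato 2,103/21,018 × $4,216,700 = 421,910.75; Delacroix 6,010/21,018 × $4,216,700 = 1,205,745.88.
At nearest $100: Ferraro $717,000; Bergstrom $661,300; Orozco $1,104,600; Vance $106,100; Sato $421,900; Delacroix $1,205,700. Sum = $4,216,600.
Difference $4,216,700 − $4,216,600 = +$100 applied to largest allocation (Delacroix): Delacroix becomes $1,205,800.

Ferraro: $717,000 | Bergstrom: $661,300 | Orozco: $1,104,600 | Vance: $106,100 | Sato: $421,900 | Delacroix: $1,205,800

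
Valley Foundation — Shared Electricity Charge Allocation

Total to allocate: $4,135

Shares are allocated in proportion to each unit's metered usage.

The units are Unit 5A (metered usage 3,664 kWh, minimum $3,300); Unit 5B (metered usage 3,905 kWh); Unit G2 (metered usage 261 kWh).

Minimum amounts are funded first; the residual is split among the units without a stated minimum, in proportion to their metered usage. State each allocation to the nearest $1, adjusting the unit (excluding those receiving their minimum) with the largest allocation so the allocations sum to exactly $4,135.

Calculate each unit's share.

Unit 5A: $3,300 · Unit 5B: $783 · Unit G2: $52

Minimums first: Unit 5A $3,300. Residual $835.
Residual split over remaining metered usage 4,166: Unit 5B 782.69 → $783; Unit G2 52.31 → $52.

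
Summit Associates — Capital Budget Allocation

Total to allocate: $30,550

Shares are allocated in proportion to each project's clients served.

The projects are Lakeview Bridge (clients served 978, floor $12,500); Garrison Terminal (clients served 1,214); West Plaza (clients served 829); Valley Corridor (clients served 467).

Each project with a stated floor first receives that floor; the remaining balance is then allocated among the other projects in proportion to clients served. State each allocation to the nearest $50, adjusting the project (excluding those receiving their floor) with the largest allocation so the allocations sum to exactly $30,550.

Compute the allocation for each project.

Lakeview Bridge: $12,500 · Garrison Terminal: $8,750 · West Plaza: $5,950 · Valley Corridor: $3,350

Guaranteed amounts: Lakeview Bridge $12,500. Balance $18,050.
Balance split over remaining clients served 2,510: Garrison Terminal 8,730.16 → $8,750; West Plaza 5,961.53 → $5,950; Valley Corridor 3,358.31 → $3,350.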